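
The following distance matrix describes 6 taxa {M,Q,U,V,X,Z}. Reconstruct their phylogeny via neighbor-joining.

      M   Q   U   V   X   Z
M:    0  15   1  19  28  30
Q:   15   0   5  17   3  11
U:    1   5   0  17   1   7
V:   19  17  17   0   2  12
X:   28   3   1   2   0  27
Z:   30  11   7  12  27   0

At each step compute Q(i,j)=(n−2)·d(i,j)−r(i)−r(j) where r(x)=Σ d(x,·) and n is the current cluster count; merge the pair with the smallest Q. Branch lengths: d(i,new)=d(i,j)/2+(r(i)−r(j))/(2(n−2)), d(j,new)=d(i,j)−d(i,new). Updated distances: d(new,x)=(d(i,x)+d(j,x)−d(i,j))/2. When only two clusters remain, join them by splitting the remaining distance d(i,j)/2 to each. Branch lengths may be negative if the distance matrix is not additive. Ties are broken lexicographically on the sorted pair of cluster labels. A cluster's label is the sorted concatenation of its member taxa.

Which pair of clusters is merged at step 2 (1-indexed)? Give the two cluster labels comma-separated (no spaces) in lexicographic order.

1. join M+U (d=1, Q=-120) ⇒ MU; edges |M|=33/4, |U|=-29/4
  updated: d(MU,Q)=19/2, d(MU,V)=35/2, d(MU,X)=14, d(MU,Z)=18
2. join V+X (d=2, Q=-177/2) ⇒ VX; edges |V|=17/12, |X|=7/12
  updated: d(MU,VX)=59/4, d(Q,VX)=9, d(VX,Z)=37/2
3. join MU+VX (d=59/4, Q=-55) ⇒ MUVX; edges |MU|=59/8, |VX|=59/8
  updated: d(MUVX,Q)=15/8, d(MUVX,Z)=87/8
4. join MUVX+Q (d=15/8, Q=-95/4) ⇒ MQUVX; edges |MUVX|=7/8, |Q|=1
  updated: d(MQUVX,Z)=10
5. join MQUVX+Z (d=10) ⇒ MQUVXZ; edges |MQUVX|=5, |Z|=5
final tree: ((((M:33/4,U:-29/4):59/8,(V:17/12,X:7/12):59/8):7/8,Q:1):5,Z:5)
total length: 237/8

V,X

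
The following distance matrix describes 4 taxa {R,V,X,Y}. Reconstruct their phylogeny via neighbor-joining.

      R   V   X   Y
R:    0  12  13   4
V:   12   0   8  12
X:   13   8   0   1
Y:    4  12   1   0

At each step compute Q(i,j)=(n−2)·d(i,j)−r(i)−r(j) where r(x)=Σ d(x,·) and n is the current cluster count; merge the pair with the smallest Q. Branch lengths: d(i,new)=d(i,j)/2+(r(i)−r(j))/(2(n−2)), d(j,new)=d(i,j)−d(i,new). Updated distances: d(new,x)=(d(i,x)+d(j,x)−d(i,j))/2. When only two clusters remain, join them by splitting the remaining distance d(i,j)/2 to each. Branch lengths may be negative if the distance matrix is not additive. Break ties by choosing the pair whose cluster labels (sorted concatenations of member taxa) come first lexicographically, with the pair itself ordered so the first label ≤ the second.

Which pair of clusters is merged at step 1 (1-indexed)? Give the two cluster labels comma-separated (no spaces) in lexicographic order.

R,Y

step 1: merge (R,Y) at d=4, Q=-38; branch lengths R→5, Y→-1; new cluster RY
  updated: d(RY,V)=10, d(RY,X)=5
step 2: merge (RY,V) at d=10, Q=-23; branch lengths RY→7/2, V→13/2; new cluster RVY
  updated: d(RVY,X)=3/2
step 3: merge (RVY,X) at d=3/2; branch lengths RVY→3/4, X→3/4; new cluster RVXY
final tree: (((R:5,Y:-1):7/2,V:13/2):3/4,X:3/4)
total length: 31/2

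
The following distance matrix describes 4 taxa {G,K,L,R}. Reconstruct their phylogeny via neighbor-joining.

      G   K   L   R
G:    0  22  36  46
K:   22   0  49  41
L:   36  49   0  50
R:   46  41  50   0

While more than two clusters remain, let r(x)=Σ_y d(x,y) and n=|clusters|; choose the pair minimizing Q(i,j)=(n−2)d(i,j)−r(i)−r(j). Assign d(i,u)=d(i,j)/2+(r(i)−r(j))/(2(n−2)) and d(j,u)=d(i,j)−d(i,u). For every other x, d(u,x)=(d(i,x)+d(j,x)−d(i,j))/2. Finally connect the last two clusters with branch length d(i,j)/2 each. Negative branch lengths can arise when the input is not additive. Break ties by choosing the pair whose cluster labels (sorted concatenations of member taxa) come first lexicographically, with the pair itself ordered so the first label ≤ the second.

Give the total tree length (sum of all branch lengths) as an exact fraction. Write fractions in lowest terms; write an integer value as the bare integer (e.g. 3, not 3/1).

1. join G+K (d=22, Q=-172) ⇒ GK; edges |G|=9, |K|=13
  updated: d(GK,L)=63/2, d(GK,R)=65/2
2. join GK+L (d=63/2, Q=-114) ⇒ GKL; edges |GK|=7, |L|=49/2
  updated: d(GKL,R)=51/2
3. join GKL+R (d=51/2) ⇒ GKLR; edges |GKL|=51/4, |R|=51/4
final tree: (((G:9,K:13):7,L:49/2):51/4,R:51/4)
total length: 79

79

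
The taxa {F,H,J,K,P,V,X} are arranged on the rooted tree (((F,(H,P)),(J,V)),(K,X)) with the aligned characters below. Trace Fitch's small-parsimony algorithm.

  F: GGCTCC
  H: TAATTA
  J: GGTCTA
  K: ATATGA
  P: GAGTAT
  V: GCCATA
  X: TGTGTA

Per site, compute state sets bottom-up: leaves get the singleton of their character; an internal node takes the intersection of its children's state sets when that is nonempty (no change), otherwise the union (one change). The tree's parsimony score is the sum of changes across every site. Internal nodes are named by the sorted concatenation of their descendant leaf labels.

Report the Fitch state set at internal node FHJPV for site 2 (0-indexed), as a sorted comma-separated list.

[col 0] HP: children H:{T}, P:{G} ∪→ {G,T}; cost 1
[col 0] FHP: children F:{G}, HP:{G,T} ∩→ {G}; cost 0
[col 0] JV: children J:{G}, V:{G} ∩→ {G}; cost 0
[col 0] FHJPV: children FHP:{G}, JV:{G} ∩→ {G}; cost 0
[col 0] KX: children K:{A}, X:{T} ∪→ {A,T}; cost 1
[col 0] FHJKPVX: children FHJPV:{G}, KX:{A,T} ∪→ {A,G,T}; cost 1
[col 1] HP: children H:{A}, P:{A} ∩→ {A}; cost 0
[col 1] FHP: children F:{G}, HP:{A} ∪→ {A,G}; cost 1
[col 1] JV: children J:{G}, V:{C} ∪→ {C,G}; cost 1
[col 1] FHJPV: children FHP:{A,G}, JV:{C,G} ∩→ {G}; cost 0
[col 1] KX: children K:{T}, X:{G} ∪→ {G,T}; cost 1
[col 1] FHJKPVX: children FHJPV:{G}, KX:{G,T} ∩→ {G}; cost 0
[col 2] HP: children H:{A}, P:{G} ∪→ {A,G}; cost 1
[col 2] FHP: children F:{C}, HP:{A,G} ∪→ {A,C,G}; cost 1
[col 2] JV: children J:{T}, V:{C} ∪→ {C,T}; cost 1
[col 2] FHJPV: children FHP:{A,C,G}, JV:{C,T} ∩→ {C}; cost 0
[col 2] KX: children K:{A}, X:{T} ∪→ {A,T}; cost 1
[col 2] FHJKPVX: children FHJPV:{C}, KX:{A,T} ∪→ {A,C,T}; cost 1
[col 3] HP: children H:{T}, P:{T} ∩→ {T}; cost 0
[col 3] FHP: children F:{T}, HP:{T} ∩→ {T}; cost 0
[col 3] JV: children J:{C}, V:{A} ∪→ {A,C}; cost 1
[col 3] FHJPV: children FHP:{T}, JV:{A,C} ∪→ {A,C,T}; cost 1
[col 3] KX: children K:{T}, X:{G} ∪→ {G,T}; cost 1
[col 3] FHJKPVX: children FHJPV:{A,C,T}, KX:{G,T} ∩→ {T}; cost 0
[col 4] HP: children H:{T}, P:{A} ∪→ {A,T}; cost 1
[col 4] FHP: children F:{C}, HP:{A,T} ∪→ {A,C,T}; cost 1
[col 4] JV: children J:{T}, V:{T} ∩→ {T}; cost 0
[col 4] FHJPV: children FHP:{A,C,T}, JV:{T} ∩→ {T}; cost 0
[col 4] KX: children K:{G}, X:{T} ∪→ {G,T}; cost 1
[col 4] FHJKPVX: children FHJPV:{T}, KX:{G,T} ∩→ {T}; cost 0
[col 5] HP: children H:{A}, P:{T} ∪→ {A,T}; cost 1
[col 5] FHP: children F:{C}, HP:{A,T} ∪→ {A,C,T}; cost 1
[col 5] JV: children J:{A}, V:{A} ∩→ {A}; cost 0
[col 5] FHJPV: children FHP:{A,C,T}, JV:{A} ∩→ {A}; cost 0
[col 5] KX: children K:{A}, X:{A} ∩→ {A}; cost 0
[col 5] FHJKPVX: children FHJPV:{A}, KX:{A} ∩→ {A}; cost 0
per-site changes: [3, 3, 5, 3, 3, 2]; total = 19

C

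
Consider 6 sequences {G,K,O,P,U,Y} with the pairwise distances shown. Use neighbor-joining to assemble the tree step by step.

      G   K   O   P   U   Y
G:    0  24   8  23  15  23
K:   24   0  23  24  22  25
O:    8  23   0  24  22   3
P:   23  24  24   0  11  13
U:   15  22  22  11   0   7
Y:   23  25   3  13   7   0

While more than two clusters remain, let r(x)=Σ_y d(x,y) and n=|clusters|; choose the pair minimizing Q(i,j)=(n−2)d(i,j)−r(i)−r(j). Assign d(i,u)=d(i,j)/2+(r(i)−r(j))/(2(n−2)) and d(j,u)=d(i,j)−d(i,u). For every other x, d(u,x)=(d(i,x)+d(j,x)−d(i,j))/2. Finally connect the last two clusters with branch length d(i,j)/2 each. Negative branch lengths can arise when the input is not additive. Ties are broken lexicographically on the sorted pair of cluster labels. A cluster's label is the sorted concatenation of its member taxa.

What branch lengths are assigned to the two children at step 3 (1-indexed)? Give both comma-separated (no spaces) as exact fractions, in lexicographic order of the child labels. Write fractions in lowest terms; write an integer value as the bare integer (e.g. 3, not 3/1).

1. join G+O (d=8, Q=-141) ⇒ GO; edges |G|=45/8, |O|=19/8
  updated: d(GO,K)=39/2, d(GO,P)=39/2, d(GO,U)=29/2, d(GO,Y)=9
2. join GO+K (d=39/2, Q=-189/2) ⇒ GKO; edges |GO|=61/12, |K|=173/12
  updated: d(GKO,P)=12, d(GKO,U)=17/2, d(GKO,Y)=29/4
3. join GKO+Y (d=29/4, Q=-81/2) ⇒ GKOY; edges |GKO|=15/4, |Y|=7/2
  updated: d(GKOY,P)=71/8, d(GKOY,U)=33/8
4. join GKOY+P (d=71/8, Q=-24) ⇒ GKOPY; edges |GKOY|=1, |P|=63/8
  updated: d(GKOPY,U)=25/8
5. join GKOPY+U (d=25/8) ⇒ GKOPUY; edges |GKOPY|=25/16, |U|=25/16
final tree: (((((G:45/8,O:19/8):61/12,K:173/12):15/4,Y:7/2):1,P:63/8):25/16,U:25/16)
total length: 187/4

15/4,7/2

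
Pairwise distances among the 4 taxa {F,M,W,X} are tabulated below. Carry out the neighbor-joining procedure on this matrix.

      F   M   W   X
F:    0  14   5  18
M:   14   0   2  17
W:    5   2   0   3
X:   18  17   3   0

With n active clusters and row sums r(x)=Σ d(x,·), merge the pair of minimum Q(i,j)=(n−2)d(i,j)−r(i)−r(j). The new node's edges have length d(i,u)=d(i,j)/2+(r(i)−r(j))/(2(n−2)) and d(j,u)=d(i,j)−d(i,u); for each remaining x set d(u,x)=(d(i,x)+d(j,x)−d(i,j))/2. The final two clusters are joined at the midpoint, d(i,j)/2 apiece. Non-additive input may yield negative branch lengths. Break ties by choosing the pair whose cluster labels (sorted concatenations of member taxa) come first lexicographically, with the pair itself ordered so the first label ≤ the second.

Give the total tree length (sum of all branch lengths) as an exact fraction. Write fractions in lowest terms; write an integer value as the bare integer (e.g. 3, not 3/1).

19

step 1: merge (F,M) at d=14, Q=-42; branch lengths F→8, M→6; new cluster FM
  updated: d(FM,W)=-7/2, d(FM,X)=21/2
step 2: merge (FM,W) at d=-7/2, Q=-10; branch lengths FM→2, W→-11/2; new cluster FMW
  updated: d(FMW,X)=17/2
step 3: merge (FMW,X) at d=17/2; branch lengths FMW→17/4, X→17/4; new cluster FMWX
final tree: (((F:8,M:6):2,W:-11/2):17/4,X:17/4)
total length: 19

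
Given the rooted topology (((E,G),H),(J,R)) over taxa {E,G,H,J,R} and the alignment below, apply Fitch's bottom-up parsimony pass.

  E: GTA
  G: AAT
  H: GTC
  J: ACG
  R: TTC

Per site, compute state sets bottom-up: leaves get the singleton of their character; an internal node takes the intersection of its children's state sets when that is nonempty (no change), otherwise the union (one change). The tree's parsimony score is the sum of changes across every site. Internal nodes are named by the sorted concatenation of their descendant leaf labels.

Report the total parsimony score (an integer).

8

EG@0: {G} ∪ {A} = {A,G} (union, +1)
EGH@0: {A,G} ∩ {G} = {G} (intersection, +0)
JR@0: {A} ∪ {T} = {A,T} (union, +1)
EGHJR@0: {G} ∪ {A,T} = {A,G,T} (union, +1)
EG@1: {T} ∪ {A} = {A,T} (union, +1)
EGH@1: {A,T} ∩ {T} = {T} (intersection, +0)
JR@1: {C} ∪ {T} = {C,T} (union, +1)
EGHJR@1: {T} ∩ {C,T} = {T} (intersection, +0)
EG@2: {A} ∪ {T} = {A,T} (union, +1)
EGH@2: {A,T} ∪ {C} = {A,C,T} (union, +1)
JR@2: {G} ∪ {C} = {C,G} (union, +1)
EGHJR@2: {A,C,T} ∩ {C,G} = {C} (intersection, +0)
per-site changes: [3, 2, 3]; total = 8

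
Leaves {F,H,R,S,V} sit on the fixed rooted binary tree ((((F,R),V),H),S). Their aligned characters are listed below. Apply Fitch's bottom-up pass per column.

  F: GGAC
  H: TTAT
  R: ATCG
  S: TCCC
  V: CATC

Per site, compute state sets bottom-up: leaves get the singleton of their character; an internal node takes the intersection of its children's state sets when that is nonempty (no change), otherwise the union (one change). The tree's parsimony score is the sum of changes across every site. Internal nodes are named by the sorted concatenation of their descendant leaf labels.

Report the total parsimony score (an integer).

11

FR@0: {G} ∪ {A} = {A,G} (union, +1)
FRV@0: {A,G} ∪ {C} = {A,C,G} (union, +1)
FHRV@0: {A,C,G} ∪ {T} = {A,C,G,T} (union, +1)
FHRSV@0: {A,C,G,T} ∩ {T} = {T} (intersection, +0)
FR@1: {G} ∪ {T} = {G,T} (union, +1)
FRV@1: {G,T} ∪ {A} = {A,G,T} (union, +1)
FHRV@1: {A,G,T} ∩ {T} = {T} (intersection, +0)
FHRSV@1: {T} ∪ {C} = {C,T} (union, +1)
FR@2: {A} ∪ {C} = {A,C} (union, +1)
FRV@2: {A,C} ∪ {T} = {A,C,T} (union, +1)
FHRV@2: {A,C,T} ∩ {A} = {A} (intersection, +0)
FHRSV@2: {A} ∪ {C} = {A,C} (union, +1)
FR@3: {C} ∪ {G} = {C,G} (union, +1)
FRV@3: {C,G} ∩ {C} = {C} (intersection, +0)
FHRV@3: {C} ∪ {T} = {C,T} (union, +1)
FHRSV@3: {C,T} ∩ {C} = {C} (intersection, +0)
per-site changes: [3, 3, 3, 2]; total = 11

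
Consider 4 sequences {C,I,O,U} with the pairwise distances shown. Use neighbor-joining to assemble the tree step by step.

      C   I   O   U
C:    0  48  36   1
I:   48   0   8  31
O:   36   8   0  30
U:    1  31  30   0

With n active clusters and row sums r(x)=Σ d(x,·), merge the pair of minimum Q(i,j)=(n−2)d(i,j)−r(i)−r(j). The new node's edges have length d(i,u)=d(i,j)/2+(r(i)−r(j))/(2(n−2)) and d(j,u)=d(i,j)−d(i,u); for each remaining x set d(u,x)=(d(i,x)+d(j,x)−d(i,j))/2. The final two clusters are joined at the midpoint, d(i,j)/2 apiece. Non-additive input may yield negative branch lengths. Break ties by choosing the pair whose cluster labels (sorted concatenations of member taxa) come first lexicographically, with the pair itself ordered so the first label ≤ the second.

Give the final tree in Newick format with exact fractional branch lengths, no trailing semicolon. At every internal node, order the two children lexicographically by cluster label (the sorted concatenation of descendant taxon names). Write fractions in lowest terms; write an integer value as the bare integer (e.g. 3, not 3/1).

(((C:25/4,U:-21/4):127/4,I:29/4):3/8,O:3/8)

step 1: merge (C,U) at d=1, Q=-145; branch lengths C→25/4, U→-21/4; new cluster CU
  updated: d(CU,I)=39, d(CU,O)=65/2
step 2: merge (CU,I) at d=39, Q=-159/2; branch lengths CU→127/4, I→29/4; new cluster CIU
  updated: d(CIU,O)=3/4
step 3: merge (CIU,O) at d=3/4; branch lengths CIU→3/8, O→3/8; new cluster CIOU
final tree: (((C:25/4,U:-21/4):127/4,I:29/4):3/8,O:3/8)
total length: 163/4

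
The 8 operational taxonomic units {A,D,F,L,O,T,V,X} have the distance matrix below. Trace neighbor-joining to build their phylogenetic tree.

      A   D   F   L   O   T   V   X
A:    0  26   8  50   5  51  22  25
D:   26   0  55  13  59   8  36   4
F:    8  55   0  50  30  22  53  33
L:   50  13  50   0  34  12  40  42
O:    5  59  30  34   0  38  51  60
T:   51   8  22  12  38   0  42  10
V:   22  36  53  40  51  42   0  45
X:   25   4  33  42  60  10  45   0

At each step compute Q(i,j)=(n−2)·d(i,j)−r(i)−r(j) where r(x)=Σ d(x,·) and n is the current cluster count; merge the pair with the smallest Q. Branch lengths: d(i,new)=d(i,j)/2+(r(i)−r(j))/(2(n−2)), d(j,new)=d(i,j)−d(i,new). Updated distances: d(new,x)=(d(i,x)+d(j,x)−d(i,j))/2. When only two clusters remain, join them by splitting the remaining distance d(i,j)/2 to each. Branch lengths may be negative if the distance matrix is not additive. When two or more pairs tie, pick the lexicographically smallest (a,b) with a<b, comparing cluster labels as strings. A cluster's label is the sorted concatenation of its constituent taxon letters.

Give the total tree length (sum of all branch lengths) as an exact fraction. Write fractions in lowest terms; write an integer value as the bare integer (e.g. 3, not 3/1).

step 1: merge (A,O) at d=5, Q=-434; branch lengths A→-5, O→10; new cluster AO
  updated: d(AO,D)=40, d(AO,F)=33/2, d(AO,L)=79/2, d(AO,T)=42, d(AO,V)=34, d(AO,X)=40
step 2: merge (AO,F) at d=33/2, Q=-359; branch lengths AO→13/2, F→10; new cluster AFO
  updated: d(AFO,D)=157/4, d(AFO,L)=73/2, d(AFO,T)=95/4, d(AFO,V)=141/4, d(AFO,X)=113/4
step 3: merge (AFO,V) at d=141/4, Q=-881/4; branch lengths AFO→423/32, V→705/32; new cluster AFOV
  updated: d(AFOV,D)=20, d(AFOV,L)=165/8, d(AFOV,T)=61/4, d(AFOV,X)=19
step 4: merge (D,X) at d=4, Q=-108; branch lengths D→-3, X→7; new cluster DX
  updated: d(AFOV,DX)=35/2, d(DX,L)=51/2, d(DX,T)=7
step 5: merge (AFOV,L) at d=165/8, Q=-281/4; branch lengths AFOV→73/8, L→23/2; new cluster AFLOV
  updated: d(AFLOV,DX)=179/16, d(AFLOV,T)=53/16
step 6: merge (AFLOV,DX) at d=179/16, Q=-43/2; branch lengths AFLOV→15/4, DX→119/16; new cluster ADFLOVX
  updated: d(ADFLOVX,T)=-7/16
step 7: merge (ADFLOVX,T) at d=-7/16; branch lengths ADFLOVX→-7/32, T→-7/32; new cluster ADFLOTVX
final tree: ((((((A:-5,O:10):13/2,F:10):423/32,V:705/32):73/8,L:23/2):15/4,(D:-3,X:7):119/16):-7/32,T:-7/32)
total length: 737/8

737/8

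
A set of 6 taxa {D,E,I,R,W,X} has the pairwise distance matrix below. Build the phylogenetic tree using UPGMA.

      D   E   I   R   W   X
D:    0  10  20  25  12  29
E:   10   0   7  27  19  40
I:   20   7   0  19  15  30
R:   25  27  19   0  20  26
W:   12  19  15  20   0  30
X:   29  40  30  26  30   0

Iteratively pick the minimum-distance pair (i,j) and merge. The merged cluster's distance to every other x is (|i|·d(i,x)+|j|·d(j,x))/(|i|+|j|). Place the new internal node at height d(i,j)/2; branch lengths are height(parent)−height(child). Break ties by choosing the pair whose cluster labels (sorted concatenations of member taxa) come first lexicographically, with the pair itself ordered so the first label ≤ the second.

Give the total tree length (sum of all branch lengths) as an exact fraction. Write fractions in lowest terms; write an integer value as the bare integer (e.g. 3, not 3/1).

step 1: merge (E,I) at d=7; branch lengths E→7/2, I→7/2; new cluster EI
  updated: d(D,EI)=15, d(EI,R)=23, d(EI,W)=17, d(EI,X)=35
step 2: merge (D,W) at d=12; branch lengths D→6, W→6; new cluster DW
  updated: d(DW,EI)=16, d(DW,R)=45/2, d(DW,X)=59/2
step 3: merge (DW,EI) at d=16; branch lengths DW→2, EI→9/2; new cluster DEIW
  updated: d(DEIW,R)=91/4, d(DEIW,X)=129/4
step 4: merge (DEIW,R) at d=91/4; branch lengths DEIW→27/8, R→91/8; new cluster DEIRW
  updated: d(DEIRW,X)=31
step 5: merge (DEIRW,X) at d=31; branch lengths DEIRW→33/8, X→31/2; new cluster DEIRWX
final tree: ((((D:6,W:6):2,(E:7/2,I:7/2):9/2):27/8,R:91/8):33/8,X:31/2)
total length: 479/8

479/8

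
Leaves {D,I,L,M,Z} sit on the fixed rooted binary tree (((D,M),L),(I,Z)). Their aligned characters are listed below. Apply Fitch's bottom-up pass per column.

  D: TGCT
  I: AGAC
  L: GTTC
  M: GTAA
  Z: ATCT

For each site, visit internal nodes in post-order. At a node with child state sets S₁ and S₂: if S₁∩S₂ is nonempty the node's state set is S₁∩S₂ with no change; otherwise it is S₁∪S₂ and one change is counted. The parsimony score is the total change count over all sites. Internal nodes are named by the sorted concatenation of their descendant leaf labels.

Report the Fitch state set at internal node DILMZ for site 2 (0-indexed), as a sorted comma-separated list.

site 0, node DM: D={T} ∪ M={G} → {G,T} (+1)
site 0, node DLM: DM={G,T} ∩ L={G} → {G} (+0)
site 0, node IZ: I={A} ∩ Z={A} → {A} (+0)
site 0, node DILMZ: DLM={G} ∪ IZ={A} → {A,G} (+1)
site 1, node DM: D={G} ∪ M={T} → {G,T} (+1)
site 1, node DLM: DM={G,T} ∩ L={T} → {T} (+0)
site 1, node IZ: I={G} ∪ Z={T} → {G,T} (+1)
site 1, node DILMZ: DLM={T} ∩ IZ={G,T} → {T} (+0)
site 2, node DM: D={C} ∪ M={A} → {A,C} (+1)
site 2, node DLM: DM={A,C} ∪ L={T} → {A,C,T} (+1)
site 2, node IZ: I={A} ∪ Z={C} → {A,C} (+1)
site 2, node DILMZ: DLM={A,C,T} ∩ IZ={A,C} → {A,C} (+0)
site 3, node DM: D={T} ∪ M={A} → {A,T} (+1)
site 3, node DLM: DM={A,T} ∪ L={C} → {A,C,T} (+1)
site 3, node IZ: I={C} ∪ Z={T} → {C,T} (+1)
site 3, node DILMZ: DLM={A,C,T} ∩ IZ={C,T} → {C,T} (+0)
per-site changes: [2, 2, 3, 3]; total = 10

A,C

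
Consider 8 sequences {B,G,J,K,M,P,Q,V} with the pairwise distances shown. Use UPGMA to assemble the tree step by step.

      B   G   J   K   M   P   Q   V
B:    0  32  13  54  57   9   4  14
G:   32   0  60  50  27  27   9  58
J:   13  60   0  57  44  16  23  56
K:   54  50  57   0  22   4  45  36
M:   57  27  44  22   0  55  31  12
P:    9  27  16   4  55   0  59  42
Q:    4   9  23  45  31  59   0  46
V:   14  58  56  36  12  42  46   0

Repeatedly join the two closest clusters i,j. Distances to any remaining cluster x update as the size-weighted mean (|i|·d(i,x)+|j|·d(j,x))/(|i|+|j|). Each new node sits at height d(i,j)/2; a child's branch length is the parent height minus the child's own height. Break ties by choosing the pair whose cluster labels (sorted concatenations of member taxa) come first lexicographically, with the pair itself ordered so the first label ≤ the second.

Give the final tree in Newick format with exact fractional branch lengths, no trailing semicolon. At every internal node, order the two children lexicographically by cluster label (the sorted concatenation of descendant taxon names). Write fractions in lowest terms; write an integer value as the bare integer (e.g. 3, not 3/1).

iteration 1: select B,Q (d=4); attach at lengths (2, 2); label the merged cluster BQ
  updated: d(BQ,G)=41/2, d(BQ,J)=18, d(BQ,K)=99/2, d(BQ,M)=44, d(BQ,P)=34, d(BQ,V)=30
iteration 2: select K,P (d=4); attach at lengths (2, 2); label the merged cluster KP
  updated: d(BQ,KP)=167/4, d(G,KP)=77/2, d(J,KP)=73/2, d(KP,M)=77/2, d(KP,V)=39
iteration 3: select M,V (d=12); attach at lengths (6, 6); label the merged cluster MV
  updated: d(BQ,MV)=37, d(G,MV)=85/2, d(J,MV)=50, d(KP,MV)=155/4
iteration 4: select BQ,J (d=18); attach at lengths (7, 9); label the merged cluster BJQ
  updated: d(BJQ,G)=101/3, d(BJQ,KP)=40, d(BJQ,MV)=124/3
iteration 5: select BJQ,G (d=101/3); attach at lengths (47/6, 101/6); label the merged cluster BGJQ
  updated: d(BGJQ,KP)=317/8, d(BGJQ,MV)=333/8
iteration 6: select KP,MV (d=155/4); attach at lengths (139/8, 107/8); label the merged cluster KMPV
  updated: d(BGJQ,KMPV)=325/8
iteration 7: select BGJQ,KMPV (d=325/8); attach at lengths (167/48, 15/16); label the merged cluster BGJKMPQV
final tree: ((((B:2,Q:2):7,J:9):47/6,G:101/6):167/48,((K:2,P:2):139/8,(M:6,V:6):107/8):15/16)
total length: 575/6

((((B:2,Q:2):7,J:9):47/6,G:101/6):167/48,((K:2,P:2):139/8,(M:6,V:6):107/8):15/16)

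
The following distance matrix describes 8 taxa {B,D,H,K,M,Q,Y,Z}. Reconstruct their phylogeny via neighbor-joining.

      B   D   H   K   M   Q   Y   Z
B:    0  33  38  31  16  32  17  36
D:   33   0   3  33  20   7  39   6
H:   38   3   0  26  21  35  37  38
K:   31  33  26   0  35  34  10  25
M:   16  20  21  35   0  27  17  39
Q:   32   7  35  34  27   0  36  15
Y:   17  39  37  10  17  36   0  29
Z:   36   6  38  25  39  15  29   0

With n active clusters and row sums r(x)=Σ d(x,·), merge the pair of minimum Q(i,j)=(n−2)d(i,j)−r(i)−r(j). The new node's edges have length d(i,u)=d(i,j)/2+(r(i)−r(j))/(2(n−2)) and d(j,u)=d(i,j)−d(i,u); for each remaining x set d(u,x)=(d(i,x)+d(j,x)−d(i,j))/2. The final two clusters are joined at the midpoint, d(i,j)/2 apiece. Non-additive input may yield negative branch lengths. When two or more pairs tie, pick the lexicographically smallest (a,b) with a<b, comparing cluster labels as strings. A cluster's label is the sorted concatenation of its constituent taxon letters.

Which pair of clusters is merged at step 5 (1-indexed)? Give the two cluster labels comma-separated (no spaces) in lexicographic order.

step 1: merge (D,H) at d=3, Q=-321; branch lengths D→-13/4, H→25/4; new cluster DH
  updated: d(B,DH)=34, d(DH,K)=28, d(DH,M)=19, d(DH,Q)=39/2, d(DH,Y)=73/2, d(DH,Z)=41/2
step 2: merge (K,Y) at d=10, Q=-517/2; branch lengths K→27/4, Y→13/4; new cluster KY
  updated: d(B,KY)=19, d(DH,KY)=109/4, d(KY,M)=21, d(KY,Q)=30, d(KY,Z)=22
step 3: merge (Q,Z) at d=15, Q=-196; branch lengths Q→51/8, Z→69/8; new cluster QZ
  updated: d(B,QZ)=53/2, d(DH,QZ)=25/2, d(KY,QZ)=37/2, d(M,QZ)=51/2
step 4: merge (DH,QZ) at d=25/2, Q=-553/4; branch lengths DH→63/8, QZ→37/8; new cluster DHQZ
  updated: d(B,DHQZ)=24, d(DHQZ,KY)=133/8, d(DHQZ,M)=16
step 5: merge (B,M) at d=16, Q=-80; branch lengths B→19/2, M→13/2; new cluster BM
  updated: d(BM,DHQZ)=12, d(BM,KY)=12
step 6: merge (BM,DHQZ) at d=12, Q=-325/8; branch lengths BM→59/16, DHQZ→133/16; new cluster BDHMQZ
  updated: d(BDHMQZ,KY)=133/16
step 7: merge (BDHMQZ,KY) at d=133/16; branch lengths BDHMQZ→133/32, KY→133/32; new cluster BDHKMQYZ
final tree: (((B:19/2,M:13/2):59/16,((D:-13/4,H:25/4):63/8,(Q:51/8,Z:69/8):37/8):133/16):133/32,(K:27/4,Y:13/4):133/32)
total length: 1229/16

B,M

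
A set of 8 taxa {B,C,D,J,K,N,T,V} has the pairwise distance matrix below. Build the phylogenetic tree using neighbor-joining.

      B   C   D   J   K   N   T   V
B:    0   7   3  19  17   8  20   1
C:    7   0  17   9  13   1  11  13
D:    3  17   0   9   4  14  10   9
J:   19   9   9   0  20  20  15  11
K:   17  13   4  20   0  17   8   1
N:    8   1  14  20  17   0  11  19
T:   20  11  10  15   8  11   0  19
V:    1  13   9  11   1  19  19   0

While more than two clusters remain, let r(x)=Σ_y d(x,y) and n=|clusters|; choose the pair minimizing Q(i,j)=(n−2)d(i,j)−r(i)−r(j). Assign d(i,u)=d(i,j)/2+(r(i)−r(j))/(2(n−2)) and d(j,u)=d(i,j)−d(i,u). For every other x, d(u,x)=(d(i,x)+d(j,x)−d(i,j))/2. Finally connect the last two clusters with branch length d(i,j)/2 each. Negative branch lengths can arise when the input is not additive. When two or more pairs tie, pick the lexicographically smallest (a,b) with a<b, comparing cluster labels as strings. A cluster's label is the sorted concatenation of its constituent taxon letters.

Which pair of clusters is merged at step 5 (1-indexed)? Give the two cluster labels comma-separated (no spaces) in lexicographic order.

BV,DKT

iteration 1: select C,N (d=1, Q=-155); attach at lengths (-13/12, 25/12); label the merged cluster CN
  updated: d(B,CN)=7, d(CN,D)=15, d(CN,J)=14, d(CN,K)=29/2, d(CN,T)=21/2, d(CN,V)=31/2
iteration 2: select B,V (d=1, Q=-237/2); attach at lengths (31/20, -11/20); label the merged cluster BV
  updated: d(BV,CN)=43/4, d(BV,D)=11/2, d(BV,J)=29/2, d(BV,K)=17/2, d(BV,T)=19
iteration 3: select K,T (d=8, Q=-171/2); attach at lengths (49/16, 79/16); label the merged cluster KT
  updated: d(BV,KT)=39/4, d(CN,KT)=17/2, d(D,KT)=3, d(J,KT)=27/2
iteration 4: select D,KT (d=3, Q=-233/4); attach at lengths (9/8, 15/8); label the merged cluster DKT
  updated: d(BV,DKT)=49/8, d(CN,DKT)=41/4, d(DKT,J)=39/4
iteration 5: select BV,DKT (d=49/8, Q=-181/4); attach at lengths (35/8, 7/4); label the merged cluster BDKTV
  updated: d(BDKTV,CN)=119/16, d(BDKTV,J)=145/16
iteration 6: select BDKTV,CN (d=119/16, Q=-61/2); attach at lengths (5/4, 99/16); label the merged cluster BCDKNTV
  updated: d(BCDKNTV,J)=125/16
iteration 7: select BCDKNTV,J (d=125/16); attach at lengths (125/32, 125/32); label the merged cluster BCDJKNTV
final tree: ((((B:31/20,V:-11/20):35/8,(D:9/8,(K:49/16,T:79/16):15/8):7/4):5/4,(C:-13/12,N:25/12):99/16):125/32,J:125/32)
total length: 275/8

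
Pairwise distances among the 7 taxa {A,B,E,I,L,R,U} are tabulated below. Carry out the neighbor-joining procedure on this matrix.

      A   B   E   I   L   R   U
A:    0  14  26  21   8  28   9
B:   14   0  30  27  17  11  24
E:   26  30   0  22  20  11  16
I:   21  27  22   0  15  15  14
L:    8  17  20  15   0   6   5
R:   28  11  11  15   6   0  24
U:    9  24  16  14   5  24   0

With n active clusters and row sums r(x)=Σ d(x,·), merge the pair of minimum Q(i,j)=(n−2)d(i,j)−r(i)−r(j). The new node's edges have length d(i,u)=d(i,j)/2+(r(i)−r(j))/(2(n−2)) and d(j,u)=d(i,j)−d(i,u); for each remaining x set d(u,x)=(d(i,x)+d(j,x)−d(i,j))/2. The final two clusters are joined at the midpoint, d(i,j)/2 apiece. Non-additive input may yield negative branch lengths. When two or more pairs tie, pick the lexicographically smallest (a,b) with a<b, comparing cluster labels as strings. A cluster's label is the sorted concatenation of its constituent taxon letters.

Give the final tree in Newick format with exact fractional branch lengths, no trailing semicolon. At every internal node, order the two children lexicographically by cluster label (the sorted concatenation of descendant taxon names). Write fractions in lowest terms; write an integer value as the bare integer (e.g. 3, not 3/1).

iteration 1: select E,R (d=11, Q=-165); attach at lengths (17/2, 5/2); label the merged cluster ER
  updated: d(A,ER)=43/2, d(B,ER)=15, d(ER,I)=13, d(ER,L)=15/2, d(ER,U)=29/2
iteration 2: select A,B (d=14, Q=-229/2); attach at lengths (65/16, 159/16); label the merged cluster AB
  updated: d(AB,ER)=45/4, d(AB,I)=17, d(AB,L)=11/2, d(AB,U)=19/2
iteration 3: select ER,I (d=13, Q=-265/4); attach at lengths (35/8, 69/8); label the merged cluster EIR
  updated: d(AB,EIR)=61/8, d(EIR,L)=19/4, d(EIR,U)=31/4
iteration 4: select AB,EIR (d=61/8, Q=-55/2); attach at lengths (71/16, 51/16); label the merged cluster ABEIR
  updated: d(ABEIR,L)=21/16, d(ABEIR,U)=77/16
iteration 5: select ABEIR,L (d=21/16, Q=-89/8); attach at lengths (9/16, 3/4); label the merged cluster ABEILR
  updated: d(ABEILR,U)=17/4
iteration 6: select ABEILR,U (d=17/4); attach at lengths (17/8, 17/8); label the merged cluster ABEILRU
final tree: ((((A:65/16,B:159/16):71/16,((E:17/2,R:5/2):35/8,I:69/8):51/16):9/16,L:3/4):17/8,U:17/8)
total length: 819/16

((((A:65/16,B:159/16):71/16,((E:17/2,R:5/2):35/8,I:69/8):51/16):9/16,L:3/4):17/8,U:17/8)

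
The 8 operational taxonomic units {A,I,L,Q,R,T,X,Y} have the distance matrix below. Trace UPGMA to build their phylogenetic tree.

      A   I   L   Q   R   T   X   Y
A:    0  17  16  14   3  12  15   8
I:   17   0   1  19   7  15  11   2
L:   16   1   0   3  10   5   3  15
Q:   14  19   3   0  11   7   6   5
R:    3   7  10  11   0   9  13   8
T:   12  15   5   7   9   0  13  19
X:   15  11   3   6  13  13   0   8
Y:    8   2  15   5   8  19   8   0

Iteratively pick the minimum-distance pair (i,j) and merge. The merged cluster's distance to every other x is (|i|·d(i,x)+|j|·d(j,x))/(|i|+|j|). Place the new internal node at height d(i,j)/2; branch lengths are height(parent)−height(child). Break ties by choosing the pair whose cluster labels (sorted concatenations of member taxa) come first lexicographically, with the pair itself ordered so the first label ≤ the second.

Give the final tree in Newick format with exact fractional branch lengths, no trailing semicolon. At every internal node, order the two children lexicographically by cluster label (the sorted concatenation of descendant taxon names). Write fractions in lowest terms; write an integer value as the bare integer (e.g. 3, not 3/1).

(((A:3/2,R:3/2):15/4,T:21/4):41/60,(((I:1/2,L:1/2):3,X:7/2):11/12,(Q:5/2,Y:5/2):23/12):91/60)

step 1: merge (I,L) at d=1; branch lengths I→1/2, L→1/2; new cluster IL
  updated: d(A,IL)=33/2, d(IL,Q)=11, d(IL,R)=17/2, d(IL,T)=10, d(IL,X)=7, d(IL,Y)=17/2
step 2: merge (A,R) at d=3; branch lengths A→3/2, R→3/2; new cluster AR
  updated: d(AR,IL)=25/2, d(AR,Q)=25/2, d(AR,T)=21/2, d(AR,X)=14, d(AR,Y)=8
step 3: merge (Q,Y) at d=5; branch lengths Q→5/2, Y→5/2; new cluster QY
  updated: d(AR,QY)=41/4, d(IL,QY)=39/4, d(QY,T)=13, d(QY,X)=7
step 4: merge (IL,X) at d=7; branch lengths IL→3, X→7/2; new cluster ILX
  updated: d(AR,ILX)=13, d(ILX,QY)=53/6, d(ILX,T)=11
step 5: merge (ILX,QY) at d=53/6; branch lengths ILX→11/12, QY→23/12; new cluster ILQXY
  updated: d(AR,ILQXY)=119/10, d(ILQXY,T)=59/5
step 6: merge (AR,T) at d=21/2; branch lengths AR→15/4, T→21/4; new cluster ART
  updated: d(ART,ILQXY)=178/15
step 7: merge (ART,ILQXY) at d=178/15; branch lengths ART→41/60, ILQXY→91/60; new cluster AILQRTXY
final tree: (((A:3/2,R:3/2):15/4,T:21/4):41/60,(((I:1/2,L:1/2):3,X:7/2):11/12,(Q:5/2,Y:5/2):23/12):91/60)
total length: 443/15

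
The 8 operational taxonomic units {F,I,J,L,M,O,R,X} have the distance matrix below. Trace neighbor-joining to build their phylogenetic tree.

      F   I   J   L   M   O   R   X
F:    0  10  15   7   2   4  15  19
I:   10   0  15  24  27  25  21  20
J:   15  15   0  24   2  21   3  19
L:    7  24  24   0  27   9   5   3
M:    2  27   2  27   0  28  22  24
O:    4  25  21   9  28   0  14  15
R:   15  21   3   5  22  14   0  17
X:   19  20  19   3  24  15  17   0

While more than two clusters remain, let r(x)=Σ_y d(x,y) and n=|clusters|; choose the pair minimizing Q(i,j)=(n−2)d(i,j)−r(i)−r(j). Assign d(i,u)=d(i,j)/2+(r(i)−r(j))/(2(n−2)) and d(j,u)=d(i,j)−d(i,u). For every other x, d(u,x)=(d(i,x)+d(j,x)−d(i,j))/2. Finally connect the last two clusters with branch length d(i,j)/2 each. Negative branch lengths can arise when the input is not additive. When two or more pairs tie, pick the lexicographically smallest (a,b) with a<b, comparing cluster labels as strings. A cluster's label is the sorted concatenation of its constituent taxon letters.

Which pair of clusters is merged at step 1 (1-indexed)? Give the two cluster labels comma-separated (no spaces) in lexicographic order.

1. join J+M (d=2, Q=-219) ⇒ JM; edges |J|=-7/4, |M|=15/4
  updated: d(F,JM)=15/2, d(I,JM)=20, d(JM,L)=49/2, d(JM,O)=47/2, d(JM,R)=23/2, d(JM,X)=41/2
2. join L+X (d=3, Q=-152) ⇒ LX; edges |L|=-7/10, |X|=37/10
  updated: d(F,LX)=23/2, d(I,LX)=41/2, d(JM,LX)=21, d(LX,O)=21/2, d(LX,R)=19/2
3. join F+O (d=4, Q=-109) ⇒ FO; edges |F|=-13/8, |O|=45/8
  updated: d(FO,I)=31/2, d(FO,JM)=27/2, d(FO,LX)=9, d(FO,R)=25/2
4. join JM+R (d=23/2, Q=-86) ⇒ JMR; edges |JM|=23/3, |R|=23/6
  updated: d(FO,JMR)=29/4, d(I,JMR)=59/4, d(JMR,LX)=19/2
5. join FO+LX (d=9, Q=-211/4) ⇒ FLOX; edges |FO|=43/16, |LX|=101/16
  updated: d(FLOX,I)=27/2, d(FLOX,JMR)=31/8
6. join FLOX+I (d=27/2, Q=-257/8) ⇒ FILOX; edges |FLOX|=21/16, |I|=195/16
  updated: d(FILOX,JMR)=41/16
7. join FILOX+JMR (d=41/16) ⇒ FIJLMORX; edges |FILOX|=41/32, |JMR|=41/32
final tree: ((((F:-13/8,O:45/8):43/16,(L:-7/10,X:37/10):101/16):21/16,I:195/16):41/32,((J:-7/4,M:15/4):23/3,R:23/6):41/32)
total length: 729/16

J,M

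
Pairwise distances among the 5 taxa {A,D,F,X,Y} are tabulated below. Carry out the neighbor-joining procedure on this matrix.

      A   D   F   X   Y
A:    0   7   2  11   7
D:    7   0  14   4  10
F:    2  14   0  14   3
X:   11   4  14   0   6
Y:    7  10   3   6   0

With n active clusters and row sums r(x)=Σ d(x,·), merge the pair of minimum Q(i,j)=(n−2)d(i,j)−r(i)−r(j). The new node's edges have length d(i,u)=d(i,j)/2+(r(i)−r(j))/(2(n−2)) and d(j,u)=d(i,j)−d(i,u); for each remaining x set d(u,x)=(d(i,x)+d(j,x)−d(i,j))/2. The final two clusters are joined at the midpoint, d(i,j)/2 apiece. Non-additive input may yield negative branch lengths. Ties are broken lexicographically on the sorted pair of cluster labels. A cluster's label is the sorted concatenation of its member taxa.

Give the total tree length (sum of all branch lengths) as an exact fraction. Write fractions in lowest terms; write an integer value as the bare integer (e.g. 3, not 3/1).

step 1: merge (D,X) at d=4, Q=-58; branch lengths D→2, X→2; new cluster DX
  updated: d(A,DX)=7, d(DX,F)=12, d(DX,Y)=6
step 2: merge (A,F) at d=2, Q=-29; branch lengths A→3/4, F→5/4; new cluster AF
  updated: d(AF,DX)=17/2, d(AF,Y)=4
step 3: merge (AF,DX) at d=17/2, Q=-37/2; branch lengths AF→13/4, DX→21/4; new cluster ADFX
  updated: d(ADFX,Y)=3/4
step 4: merge (ADFX,Y) at d=3/4; branch lengths ADFX→3/8, Y→3/8; new cluster ADFXY
final tree: (((A:3/4,F:5/4):13/4,(D:2,X:2):21/4):3/8,Y:3/8)
total length: 61/4

61/4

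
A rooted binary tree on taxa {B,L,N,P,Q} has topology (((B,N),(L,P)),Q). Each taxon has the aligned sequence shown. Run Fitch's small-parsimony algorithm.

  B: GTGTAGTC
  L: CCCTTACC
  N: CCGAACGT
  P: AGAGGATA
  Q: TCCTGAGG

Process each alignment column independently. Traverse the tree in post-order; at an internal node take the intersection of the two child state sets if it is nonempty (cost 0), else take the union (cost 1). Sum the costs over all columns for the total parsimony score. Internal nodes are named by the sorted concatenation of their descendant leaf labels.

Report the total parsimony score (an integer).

BN@0: {G} ∪ {C} = {C,G} (union, +1)
LP@0: {C} ∪ {A} = {A,C} (union, +1)
BLNP@0: {C,G} ∩ {A,C} = {C} (intersection, +0)
BLNPQ@0: {C} ∪ {T} = {C,T} (union, +1)
BN@1: {T} ∪ {C} = {C,T} (union, +1)
LP@1: {C} ∪ {G} = {C,G} (union, +1)
BLNP@1: {C,T} ∩ {C,G} = {C} (intersection, +0)
BLNPQ@1: {C} ∩ {C} = {C} (intersection, +0)
BN@2: {G} ∩ {G} = {G} (intersection, +0)
LP@2: {C} ∪ {A} = {A,C} (union, +1)
BLNP@2: {G} ∪ {A,C} = {A,C,G} (union, +1)
BLNPQ@2: {A,C,G} ∩ {C} = {C} (intersection, +0)
BN@3: {T} ∪ {A} = {A,T} (union, +1)
LP@3: {T} ∪ {G} = {G,T} (union, +1)
BLNP@3: {A,T} ∩ {G,T} = {T} (intersection, +0)
BLNPQ@3: {T} ∩ {T} = {T} (intersection, +0)
BN@4: {A} ∩ {A} = {A} (intersection, +0)
LP@4: {T} ∪ {G} = {G,T} (union, +1)
BLNP@4: {A} ∪ {G,T} = {A,G,T} (union, +1)
BLNPQ@4: {A,G,T} ∩ {G} = {G} (intersection, +0)
BN@5: {G} ∪ {C} = {C,G} (union, +1)
LP@5: {A} ∩ {A} = {A} (intersection, +0)
BLNP@5: {C,G} ∪ {A} = {A,C,G} (union, +1)
BLNPQ@5: {A,C,G} ∩ {A} = {A} (intersection, +0)
BN@6: {T} ∪ {G} = {G,T} (union, +1)
LP@6: {C} ∪ {T} = {C,T} (union, +1)
BLNP@6: {G,T} ∩ {C,T} = {T} (intersection, +0)
BLNPQ@6: {T} ∪ {G} = {G,T} (union, +1)
BN@7: {C} ∪ {T} = {C,T} (union, +1)
LP@7: {C} ∪ {A} = {A,C} (union, +1)
BLNP@7: {C,T} ∩ {A,C} = {C} (intersection, +0)
BLNPQ@7: {C} ∪ {G} = {C,G} (union, +1)
per-site changes: [3, 2, 2, 2, 2, 2, 3, 3]; total = 19

19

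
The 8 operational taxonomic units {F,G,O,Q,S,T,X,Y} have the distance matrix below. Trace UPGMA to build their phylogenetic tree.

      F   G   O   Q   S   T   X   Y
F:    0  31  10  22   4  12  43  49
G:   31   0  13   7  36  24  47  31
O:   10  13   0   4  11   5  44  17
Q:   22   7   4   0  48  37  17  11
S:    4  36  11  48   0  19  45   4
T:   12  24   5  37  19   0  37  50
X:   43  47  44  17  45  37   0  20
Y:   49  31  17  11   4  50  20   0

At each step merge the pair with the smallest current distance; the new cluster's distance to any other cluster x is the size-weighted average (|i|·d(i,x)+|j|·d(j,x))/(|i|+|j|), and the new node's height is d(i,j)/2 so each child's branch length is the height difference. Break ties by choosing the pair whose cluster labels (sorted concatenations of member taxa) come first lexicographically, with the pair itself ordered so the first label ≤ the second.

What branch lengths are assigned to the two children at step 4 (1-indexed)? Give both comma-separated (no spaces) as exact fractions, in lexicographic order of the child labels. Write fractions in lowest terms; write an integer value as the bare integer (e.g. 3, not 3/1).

23/4,31/4

1. join F+S (d=4) ⇒ FS; edges |F|=2, |S|=2
  updated: d(FS,G)=67/2, d(FS,O)=21/2, d(FS,Q)=35, d(FS,T)=31/2, d(FS,X)=44, d(FS,Y)=53/2
2. join O+Q (d=4) ⇒ OQ; edges |O|=2, |Q|=2
  updated: d(FS,OQ)=91/4, d(G,OQ)=10, d(OQ,T)=21, d(OQ,X)=61/2, d(OQ,Y)=14
3. join G+OQ (d=10) ⇒ GOQ; edges |G|=5, |OQ|=3
  updated: d(FS,GOQ)=79/3, d(GOQ,T)=22, d(GOQ,X)=36, d(GOQ,Y)=59/3
4. join FS+T (d=31/2) ⇒ FST; edges |FS|=23/4, |T|=31/4
  updated: d(FST,GOQ)=224/9, d(FST,X)=125/3, d(FST,Y)=103/3
5. join GOQ+Y (d=59/3) ⇒ GOQY; edges |GOQ|=29/6, |Y|=59/6
  updated: d(FST,GOQY)=109/4, d(GOQY,X)=32
6. join FST+GOQY (d=109/4) ⇒ FGOQSTY; edges |FST|=47/8, |GOQY|=91/24
  updated: d(FGOQSTY,X)=253/7
7. join FGOQSTY+X (d=253/7) ⇒ FGOQSTXY; edges |FGOQSTY|=249/56, |X|=253/14
final tree: ((((F:2,S:2):23/4,T:31/4):47/8,((G:5,(O:2,Q:2):3):29/6,Y:59/6):91/24):249/56,X:253/14)
total length: 12827/168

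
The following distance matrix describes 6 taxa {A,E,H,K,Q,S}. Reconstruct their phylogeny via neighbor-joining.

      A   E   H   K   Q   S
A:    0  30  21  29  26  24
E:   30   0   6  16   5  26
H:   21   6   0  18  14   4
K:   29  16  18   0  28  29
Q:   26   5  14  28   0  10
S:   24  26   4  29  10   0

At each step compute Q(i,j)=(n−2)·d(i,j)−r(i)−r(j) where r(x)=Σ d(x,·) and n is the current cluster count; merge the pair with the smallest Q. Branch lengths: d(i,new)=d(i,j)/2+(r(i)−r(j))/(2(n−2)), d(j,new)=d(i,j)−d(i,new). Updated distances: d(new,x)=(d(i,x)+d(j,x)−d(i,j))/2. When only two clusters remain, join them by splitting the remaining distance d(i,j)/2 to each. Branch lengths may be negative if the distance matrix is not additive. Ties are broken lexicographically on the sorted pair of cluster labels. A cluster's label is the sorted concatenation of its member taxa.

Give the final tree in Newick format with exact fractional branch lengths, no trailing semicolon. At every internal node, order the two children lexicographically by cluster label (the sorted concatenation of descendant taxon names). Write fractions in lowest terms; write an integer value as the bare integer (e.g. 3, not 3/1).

step 1: merge (E,Q) at d=5, Q=-146; branch lengths E→5/2, Q→5/2; new cluster EQ
  updated: d(A,EQ)=51/2, d(EQ,H)=15/2, d(EQ,K)=39/2, d(EQ,S)=31/2
step 2: merge (H,S) at d=4, Q=-111; branch lengths H→-5/3, S→17/3; new cluster HS
  updated: d(A,HS)=41/2, d(EQ,HS)=19/2, d(HS,K)=43/2
step 3: merge (A,K) at d=29, Q=-87; branch lengths A→63/4, K→53/4; new cluster AK
  updated: d(AK,EQ)=8, d(AK,HS)=13/2
step 4: merge (AK,EQ) at d=8, Q=-24; branch lengths AK→5/2, EQ→11/2; new cluster AEKQ
  updated: d(AEKQ,HS)=4
step 5: merge (AEKQ,HS) at d=4; branch lengths AEKQ→2, HS→2; new cluster AEHKQS
final tree: (((A:63/4,K:53/4):5/2,(E:5/2,Q:5/2):11/2):2,(H:-5/3,S:17/3):2)
total length: 50

(((A:63/4,K:53/4):5/2,(E:5/2,Q:5/2):11/2):2,(H:-5/3,S:17/3):2)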